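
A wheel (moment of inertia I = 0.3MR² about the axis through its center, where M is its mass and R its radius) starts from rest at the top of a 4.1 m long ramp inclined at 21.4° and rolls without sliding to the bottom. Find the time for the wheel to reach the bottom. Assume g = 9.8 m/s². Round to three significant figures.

With I = 0.3MR², the ratio k = I/(MR²) is 0.3.
Along the incline Mg sinθ − f = Ma, and torque about the center fR = Iα = kMR²(a/R) gives f = kMa.
Hence a = g sinθ/(1+k) = 9.8×sin21.4°/1.3 = 2.751 m/s².
With constant a from rest, t = √(2L/a) = √(2·4.1/2.751) ≈ 1.73 s.

t ≈ 1.73 s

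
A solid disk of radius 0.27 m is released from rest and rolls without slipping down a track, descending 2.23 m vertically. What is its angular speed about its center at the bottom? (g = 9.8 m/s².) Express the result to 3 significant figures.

ω ≈ 20.0 rad/s

For this body I = (1/2)MR², i.e. k = I/(MR²) = 0.5.
The rolling condition ω = v/R makes the rotational term ½I(v/R)² = ½kMv², so KE_total = ½(1+k)Mv² = (3/4)Mv².
Energy conservation Mgh = ½(1+k)Mv² gives v = √(2gh/(1+k)) = √(2 × 9.8 × 2.23 / 1.5) = 5.398 m/s.
Then ω = v/R = 5.398 / 0.27 ≈ 20.0 rad/s.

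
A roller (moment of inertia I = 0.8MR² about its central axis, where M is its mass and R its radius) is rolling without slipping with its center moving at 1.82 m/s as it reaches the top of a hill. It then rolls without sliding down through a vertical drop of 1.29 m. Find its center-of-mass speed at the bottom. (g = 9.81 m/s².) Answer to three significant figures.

v ≈ 4.17 m/s

For this body I = 0.8MR², i.e. k = I/(MR²) = 0.8.
Since it rolls without slipping, ω = v/R and KE = ½Mv² + ½Iω² = ½(1+k)Mv² = (9/10)Mv².
Energy conservation: (9/10)Mv₀² + Mgh = (9/10)Mv², so v² = v₀² + 2gh/(1+k).
v = √(1.82² + 2×9.81×1.29/1.8) = √17.37 ≈ 4.17 m/s.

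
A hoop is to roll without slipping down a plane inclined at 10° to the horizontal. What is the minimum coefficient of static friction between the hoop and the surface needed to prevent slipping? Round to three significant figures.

The moment of inertia is MR², giving k ≡ I/(MR²) = 1.
Translational: Mg sinθ − f = Ma. Rotational about the CM: fR = Iα = kMRa, so f = kMa.
These give a = g sinθ/(1+k) and the required friction f = kMg sinθ/(1+k).
The normal force is N = Mg cosθ, so μ_min = f/N = k tanθ/(1+k).
μ_min = 1 × tan10° / 2 ≈ 0.0882.

μ_min ≈ 0.0882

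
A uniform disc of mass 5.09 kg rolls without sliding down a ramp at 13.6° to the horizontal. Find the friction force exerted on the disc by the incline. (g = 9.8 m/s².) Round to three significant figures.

f ≈ 3.91 N

With I = (1/2)MR², the ratio k = I/(MR²) is 0.5.
Newton's second law down the slope: Mg sinθ − f = Ma. The torque equation fR = Iα (with α = a/R) gives f = kMa.
Combining, a = g sinθ/(1+k) and f = kMa = kMg sinθ/(1+k).
f = 0.5 × 5.09 × 9.8 × sin13.6° / 1.5 ≈ 3.91 N.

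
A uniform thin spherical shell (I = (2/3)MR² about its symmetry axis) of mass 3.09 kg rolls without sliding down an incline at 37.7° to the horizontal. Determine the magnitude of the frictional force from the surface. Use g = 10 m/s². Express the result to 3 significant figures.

f ≈ 7.56 N

For this body I = (2/3)MR², i.e. k = I/(MR²) = 2/3.
Translational: Mg sinθ − f = Ma. Rotational about the CM: fR = Iα = kMRa, so f = kMa.
Combining, a = g sinθ/(1+k) and f = kMa = kMg sinθ/(1+k).
f = (2/3) × 3.09 × 10 × sin37.7° / 1.667 ≈ 7.56 N.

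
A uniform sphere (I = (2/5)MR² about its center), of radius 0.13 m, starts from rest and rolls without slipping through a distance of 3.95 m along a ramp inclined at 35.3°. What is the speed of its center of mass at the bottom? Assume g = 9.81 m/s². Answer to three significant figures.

Here I = (2/5)MR², so the shape factor k = I/(MR²) = 0.4.
Rolling without slipping gives ω = v/R, so the total kinetic energy is ½Mv² + ½Iω² = ½(1+k)Mv² = (7/10)Mv².
The vertical drop is h = L sinθ = 3.95 × sin35.3° = 2.283 m.
Energy conservation: Mgh = (7/10)Mv², so v = √(2gh/(1+k)) = √(2 × 9.81 × 2.283 / 1.4) ≈ 5.66 m/s.

v ≈ 5.66 m/s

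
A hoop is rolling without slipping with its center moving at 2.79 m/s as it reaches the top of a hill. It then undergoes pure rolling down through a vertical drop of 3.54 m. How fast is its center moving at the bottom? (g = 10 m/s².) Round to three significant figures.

v ≈ 6.57 m/s

With I = MR², the ratio k = I/(MR²) is 1.
Pure rolling means v = ωR; then KE = ½Mv² + ½I(v/R)² = ½(1+k)Mv² = Mv².
Conserving energy between top and bottom: Mv² = Mv₀² + Mgh, hence v² = v₀² + 2gh/(1+k).
v = √(2.79² + 2×10×3.54/2) = √43.18 ≈ 6.57 m/s.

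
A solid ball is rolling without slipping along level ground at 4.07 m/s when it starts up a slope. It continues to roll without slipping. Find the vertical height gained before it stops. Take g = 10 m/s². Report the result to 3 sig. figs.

Here I = (2/5)MR², so the shape factor k = I/(MR²) = 0.4.
Pure rolling means v = ωR; then KE = ½Mv² + ½I(v/R)² = ½(1+k)Mv² = (7/10)Mv².
All of this converts to potential energy at the highest point: (7/10)Mv₀² = Mgh.
Thus h = (1+k)v₀²/(2g) = 1.4 × 4.07² / (2 × 10) ≈ 1.16 m.

h ≈ 1.16 m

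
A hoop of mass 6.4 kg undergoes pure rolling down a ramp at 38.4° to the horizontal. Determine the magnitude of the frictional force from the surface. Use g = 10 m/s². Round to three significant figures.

f ≈ 19.9 N

With I = MR², the ratio k = I/(MR²) is 1.
Translational: Mg sinθ − f = Ma. Rotational about the CM: fR = Iα = kMRa, so f = kMa.
Combining, a = g sinθ/(1+k) and f = kMa = kMg sinθ/(1+k).
f = 1 × 6.4 × 10 × sin38.4° / 2 ≈ 19.9 N.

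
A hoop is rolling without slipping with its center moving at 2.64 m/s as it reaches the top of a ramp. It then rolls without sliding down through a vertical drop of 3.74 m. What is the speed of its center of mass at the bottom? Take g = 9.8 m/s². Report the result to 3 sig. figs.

v ≈ 6.60 m/s

With I = MR², the ratio k = I/(MR²) is 1.
Pure rolling means v = ωR; then KE = ½Mv² + ½I(v/R)² = ½(1+k)Mv² = Mv².
Energy conservation: Mv₀² + Mgh = Mv², so v² = v₀² + 2gh/(1+k).
v = √(2.64² + 2×9.8×3.74/2) = √43.62 ≈ 6.60 m/s.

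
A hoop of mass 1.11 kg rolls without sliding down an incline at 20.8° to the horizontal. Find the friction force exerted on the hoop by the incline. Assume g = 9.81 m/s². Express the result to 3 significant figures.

With I = MR², the ratio k = I/(MR²) is 1.
Translational: Mg sinθ − f = Ma. Rotational about the CM: fR = Iα = kMRa, so f = kMa.
Combining, a = g sinθ/(1+k) and f = kMa = kMg sinθ/(1+k).
f = 1 × 1.11 × 9.81 × sin20.8° / 2 ≈ 1.93 N.

f ≈ 1.93 N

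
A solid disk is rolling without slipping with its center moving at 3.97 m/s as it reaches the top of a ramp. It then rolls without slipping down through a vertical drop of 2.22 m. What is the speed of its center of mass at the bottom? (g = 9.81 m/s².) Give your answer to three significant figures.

v ≈ 6.69 m/s

Here I = (1/2)MR², so the shape factor k = I/(MR²) = 0.5.
Rolling without slipping gives ω = v/R, so the total kinetic energy is ½Mv² + ½Iω² = ½(1+k)Mv² = (3/4)Mv².
Energy conservation: (3/4)Mv₀² + Mgh = (3/4)Mv², so v² = v₀² + 2gh/(1+k).
v = √(3.97² + 2×9.81×2.22/1.5) = √44.8 ≈ 6.69 m/s.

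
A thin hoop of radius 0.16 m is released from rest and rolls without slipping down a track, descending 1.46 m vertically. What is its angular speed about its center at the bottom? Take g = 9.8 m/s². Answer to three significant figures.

With I = MR², the ratio k = I/(MR²) is 1.
Since it rolls without slipping, ω = v/R and KE = ½Mv² + ½Iω² = ½(1+k)Mv² = Mv².
Energy conservation Mgh = ½(1+k)Mv² gives v = √(2gh/(1+k)) = √(2 × 9.8 × 1.46 / 2) = 3.783 m/s.
The angular speed follows from ω = v/R = 3.783/0.16 ≈ 23.6 rad/s.

ω ≈ 23.6 rad/s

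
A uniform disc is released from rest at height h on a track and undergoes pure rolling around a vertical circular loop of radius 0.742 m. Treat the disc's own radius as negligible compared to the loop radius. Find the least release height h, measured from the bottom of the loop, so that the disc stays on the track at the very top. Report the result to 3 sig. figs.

h_min ≈ 2.04 m

With I = (1/2)MR², the ratio k = I/(MR²) is 0.5.
At the top of the loop, the minimum-contact condition is Mg = Mv_top²/r, so v_top² = gr.
With ω = v/R, the kinetic energy at speed v is ½(1+k)Mv² = (3/4)Mv².
Energy conservation from release (height h) to the top (height 2r): Mgh = Mg(2r) + (3/4)M·gr.
Thus h_min = 2r + (1+k)r/2 = r(2 + 1.5/2) = 0.742 × 2.75 ≈ 2.04 m.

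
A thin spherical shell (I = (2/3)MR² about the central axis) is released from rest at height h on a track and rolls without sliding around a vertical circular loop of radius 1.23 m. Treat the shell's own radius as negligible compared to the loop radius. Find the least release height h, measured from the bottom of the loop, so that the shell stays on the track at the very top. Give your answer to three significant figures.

h_min ≈ 3.49 m

The moment of inertia is (2/3)MR², giving k ≡ I/(MR²) = 2/3.
At the top of the loop, the minimum-contact condition is Mg = Mv_top²/r, so v_top² = gr.
With ω = v/R, the kinetic energy at speed v is ½(1+k)Mv² = (5/6)Mv².
Energy conservation from release (height h) to the top (height 2r): Mgh = Mg(2r) + (5/6)M·gr.
Thus h_min = 2r + (1+k)r/2 = r(2 + 1.667/2) = 1.23 × 2.833 ≈ 3.49 m.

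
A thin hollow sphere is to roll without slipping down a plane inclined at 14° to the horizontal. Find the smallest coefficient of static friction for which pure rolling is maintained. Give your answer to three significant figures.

μ_min ≈ 0.0997

The moment of inertia is (2/3)MR², giving k ≡ I/(MR²) = 2/3.
Translational: Mg sinθ − f = Ma. Rotational about the CM: fR = Iα = kMRa, so f = kMa.
These give a = g sinθ/(1+k) and the required friction f = kMg sinθ/(1+k).
The normal force is N = Mg cosθ, so μ_min = f/N = k tanθ/(1+k).
μ_min = (2/3) × tan14° / 1.667 ≈ 0.0997.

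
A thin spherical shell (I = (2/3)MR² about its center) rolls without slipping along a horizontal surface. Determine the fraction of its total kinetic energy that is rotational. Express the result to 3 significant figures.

fraction ≈ 0.400

For this body I = (2/3)MR², i.e. k = I/(MR²) = 2/3.
Since ω = v/R, the translational part is ½Mv² and the rotational part is ½I(v/R)² = ½kMv²; the total is ½(1+k)Mv².
The rotational fraction is therefore k/(1+k) = (2/3)/1.667 ≈ 0.400.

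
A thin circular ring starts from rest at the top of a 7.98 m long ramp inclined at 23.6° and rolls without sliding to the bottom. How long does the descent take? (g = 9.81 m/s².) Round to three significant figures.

t ≈ 2.85 s

With I = MR², the ratio k = I/(MR²) is 1.
Translational: Mg sinθ − f = Ma. Rotational about the CM: fR = Iα = kMRa, so f = kMa.
Hence a = g sinθ/(1+k) = 9.81×sin23.6°/2 = 1.964 m/s².
With constant a from rest, t = √(2L/a) = √(2·7.98/1.964) ≈ 2.85 s.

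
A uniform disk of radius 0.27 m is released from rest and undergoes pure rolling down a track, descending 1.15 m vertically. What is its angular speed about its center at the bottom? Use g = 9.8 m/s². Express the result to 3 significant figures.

ω ≈ 14.4 rad/s

With I = (1/2)MR², the ratio k = I/(MR²) is 0.5.
The rolling condition ω = v/R makes the rotational term ½I(v/R)² = ½kMv², so KE_total = ½(1+k)Mv² = (3/4)Mv².
Energy conservation Mgh = ½(1+k)Mv² gives v = √(2gh/(1+k)) = √(2 × 9.8 × 1.15 / 1.5) = 3.876 m/s.
The angular speed follows from ω = v/R = 3.876/0.27 ≈ 14.4 rad/s.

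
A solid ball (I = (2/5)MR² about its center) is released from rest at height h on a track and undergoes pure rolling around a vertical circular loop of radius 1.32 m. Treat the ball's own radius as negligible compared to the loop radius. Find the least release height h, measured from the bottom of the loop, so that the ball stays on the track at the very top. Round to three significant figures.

For this body I = (2/5)MR², i.e. k = I/(MR²) = 0.4.
At the top of the loop, the minimum-contact condition is Mg = Mv_top²/r, so v_top² = gr.
With ω = v/R, the kinetic energy at speed v is ½(1+k)Mv² = (7/10)Mv².
Energy conservation from release (height h) to the top (height 2r): Mgh = Mg(2r) + (7/10)M·gr.
Thus h_min = 2r + (1+k)r/2 = r(2 + 1.4/2) = 1.32 × 2.7 ≈ 3.56 m.

h_min ≈ 3.56 m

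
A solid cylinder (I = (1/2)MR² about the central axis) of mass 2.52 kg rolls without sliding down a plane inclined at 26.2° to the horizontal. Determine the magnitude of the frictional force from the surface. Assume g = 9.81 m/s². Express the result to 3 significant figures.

The moment of inertia is (1/2)MR², giving k ≡ I/(MR²) = 0.5.
Along the incline Mg sinθ − f = Ma, and torque about the center fR = Iα = kMR²(a/R) gives f = kMa.
Combining, a = g sinθ/(1+k) and f = kMa = kMg sinθ/(1+k).
f = 0.5 × 2.52 × 9.81 × sin26.2° / 1.5 ≈ 3.64 N.

f ≈ 3.64 N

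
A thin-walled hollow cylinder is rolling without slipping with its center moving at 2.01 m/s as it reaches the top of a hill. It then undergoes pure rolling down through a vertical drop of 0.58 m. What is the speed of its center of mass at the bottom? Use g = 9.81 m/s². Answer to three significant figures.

The moment of inertia is MR², giving k ≡ I/(MR²) = 1.
Since it rolls without slipping, ω = v/R and KE = ½Mv² + ½Iω² = ½(1+k)Mv² = Mv².
Conserving energy between top and bottom: Mv² = Mv₀² + Mgh, hence v² = v₀² + 2gh/(1+k).
v = √(2.01² + 2×9.81×0.58/2) = √9.73 ≈ 3.12 m/s.

v ≈ 3.12 m/s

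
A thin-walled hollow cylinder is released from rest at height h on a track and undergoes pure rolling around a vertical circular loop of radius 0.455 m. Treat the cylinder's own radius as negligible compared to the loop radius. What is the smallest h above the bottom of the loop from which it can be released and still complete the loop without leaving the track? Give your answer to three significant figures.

h_min ≈ 1.37 m

The moment of inertia is MR², giving k ≡ I/(MR²) = 1.
At the top of the loop, the minimum-contact condition is Mg = Mv_top²/r, so v_top² = gr.
With ω = v/R, the kinetic energy at speed v is ½(1+k)Mv² = Mv².
Energy conservation from release (height h) to the top (height 2r): Mgh = Mg(2r) + M·gr.
Thus h_min = 2r + (1+k)r/2 = r(2 + 2/2) = 0.455 × 3 ≈ 1.37 m.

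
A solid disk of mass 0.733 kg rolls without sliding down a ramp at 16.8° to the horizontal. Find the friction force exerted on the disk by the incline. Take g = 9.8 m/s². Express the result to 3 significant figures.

f ≈ 0.692 N

For this body I = (1/2)MR², i.e. k = I/(MR²) = 0.5.
Translational: Mg sinθ − f = Ma. Rotational about the CM: fR = Iα = kMRa, so f = kMa.
Combining, a = g sinθ/(1+k) and f = kMa = kMg sinθ/(1+k).
f = 0.5 × 0.733 × 9.8 × sin16.8° / 1.5 ≈ 0.692 N.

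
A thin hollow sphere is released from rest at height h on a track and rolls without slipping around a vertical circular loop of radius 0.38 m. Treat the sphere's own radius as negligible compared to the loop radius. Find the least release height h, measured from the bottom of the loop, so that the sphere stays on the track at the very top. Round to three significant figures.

h_min ≈ 1.08 m

The moment of inertia is (2/3)MR², giving k ≡ I/(MR²) = 2/3.
At the top, contact is just lost when gravity alone supplies the centripetal force: Mg = Mv_top²/r, i.e. v_top² = gr.
With ω = v/R, the kinetic energy at speed v is ½(1+k)Mv² = (5/6)Mv².
Energy conservation from release (height h) to the top (height 2r): Mgh = Mg(2r) + (5/6)M·gr.
Thus h_min = 2r + (1+k)r/2 = r(2 + 1.667/2) = 0.38 × 2.833 ≈ 1.08 m.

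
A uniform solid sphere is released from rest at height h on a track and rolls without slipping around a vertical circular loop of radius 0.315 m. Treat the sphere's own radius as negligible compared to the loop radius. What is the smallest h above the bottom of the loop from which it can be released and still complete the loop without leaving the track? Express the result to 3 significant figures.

With I = (2/5)MR², the ratio k = I/(MR²) is 0.4.
At the top of the loop, the minimum-contact condition is Mg = Mv_top²/r, so v_top² = gr.
With ω = v/R, the kinetic energy at speed v is ½(1+k)Mv² = (7/10)Mv².
Energy conservation from release (height h) to the top (height 2r): Mgh = Mg(2r) + (7/10)M·gr.
Thus h_min = 2r + (1+k)r/2 = r(2 + 1.4/2) = 0.315 × 2.7 ≈ 0.851 m.

h_min ≈ 0.851 m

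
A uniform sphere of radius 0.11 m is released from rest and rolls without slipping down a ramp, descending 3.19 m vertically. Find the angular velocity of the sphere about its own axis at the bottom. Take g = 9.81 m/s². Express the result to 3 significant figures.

ω ≈ 60.8 rad/s

The moment of inertia is (2/5)MR², giving k ≡ I/(MR²) = 0.4.
Rolling without slipping gives ω = v/R, so the total kinetic energy is ½Mv² + ½Iω² = ½(1+k)Mv² = (7/10)Mv².
Energy conservation Mgh = ½(1+k)Mv² gives v = √(2gh/(1+k)) = √(2 × 9.81 × 3.19 / 1.4) = 6.686 m/s.
The angular speed follows from ω = v/R = 6.686/0.11 ≈ 60.8 rad/s.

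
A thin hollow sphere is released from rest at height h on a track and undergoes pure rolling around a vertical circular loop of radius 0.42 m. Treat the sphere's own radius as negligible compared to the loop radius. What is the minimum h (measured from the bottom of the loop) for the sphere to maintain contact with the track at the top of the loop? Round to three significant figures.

Here I = (2/3)MR², so the shape factor k = I/(MR²) = 2/3.
At the top of the loop, the minimum-contact condition is Mg = Mv_top²/r, so v_top² = gr.
With ω = v/R, the kinetic energy at speed v is ½(1+k)Mv² = (5/6)Mv².
Energy conservation from release (height h) to the top (height 2r): Mgh = Mg(2r) + (5/6)M·gr.
Thus h_min = 2r + (1+k)r/2 = r(2 + 1.667/2) = 0.42 × 2.833 ≈ 1.19 m.

h_min ≈ 1.19 m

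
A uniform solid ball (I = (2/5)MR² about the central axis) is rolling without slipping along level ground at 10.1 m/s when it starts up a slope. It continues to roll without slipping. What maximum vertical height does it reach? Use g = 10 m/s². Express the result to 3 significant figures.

h ≈ 7.14 m

The moment of inertia is (2/5)MR², giving k ≡ I/(MR²) = 0.4.
Rolling without slipping gives ω = v/R, so the total kinetic energy is ½Mv² + ½Iω² = ½(1+k)Mv² = (7/10)Mv².
At the top the kinetic energy is zero, so (7/10)Mv₀² = Mgh.
Thus h = (1+k)v₀²/(2g) = 1.4 × 10.1² / (2 × 10) ≈ 7.14 m.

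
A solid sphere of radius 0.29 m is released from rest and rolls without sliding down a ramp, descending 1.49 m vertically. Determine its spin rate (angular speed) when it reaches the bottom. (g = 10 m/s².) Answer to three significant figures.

ω ≈ 15.9 rad/s

The moment of inertia is (2/5)MR², giving k ≡ I/(MR²) = 0.4.
Since it rolls without slipping, ω = v/R and KE = ½Mv² + ½Iω² = ½(1+k)Mv² = (7/10)Mv².
Energy conservation Mgh = ½(1+k)Mv² gives v = √(2gh/(1+k)) = √(2 × 10 × 1.49 / 1.4) = 4.614 m/s.
Then ω = v/R = 4.614 / 0.29 ≈ 15.9 rad/s.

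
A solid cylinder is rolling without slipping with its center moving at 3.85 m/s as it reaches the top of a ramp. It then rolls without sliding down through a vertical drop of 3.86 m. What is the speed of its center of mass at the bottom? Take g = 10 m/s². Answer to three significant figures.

For this body I = (1/2)MR², i.e. k = I/(MR²) = 0.5.
The rolling condition ω = v/R makes the rotational term ½I(v/R)² = ½kMv², so KE_total = ½(1+k)Mv² = (3/4)Mv².
Conserving energy between top and bottom: (3/4)Mv² = (3/4)Mv₀² + Mgh, hence v² = v₀² + 2gh/(1+k).
v = √(3.85² + 2×10×3.86/1.5) = √66.29 ≈ 8.14 m/s.

v ≈ 8.14 m/s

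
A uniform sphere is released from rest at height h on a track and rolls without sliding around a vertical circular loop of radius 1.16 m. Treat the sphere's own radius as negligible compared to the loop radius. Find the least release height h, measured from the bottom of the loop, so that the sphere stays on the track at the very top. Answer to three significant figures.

The moment of inertia is (2/5)MR², giving k ≡ I/(MR²) = 0.4.
At the top of the loop, the minimum-contact condition is Mg = Mv_top²/r, so v_top² = gr.
With ω = v/R, the kinetic energy at speed v is ½(1+k)Mv² = (7/10)Mv².
Energy conservation from release (height h) to the top (height 2r): Mgh = Mg(2r) + (7/10)M·gr.
Thus h_min = 2r + (1+k)r/2 = r(2 + 1.4/2) = 1.16 × 2.7 ≈ 3.13 m.

h_min ≈ 3.13 m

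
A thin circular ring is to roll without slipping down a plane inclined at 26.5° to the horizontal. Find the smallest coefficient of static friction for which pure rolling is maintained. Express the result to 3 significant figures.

For this body I = MR², i.e. k = I/(MR²) = 1.
Along the incline Mg sinθ − f = Ma, and torque about the center fR = Iα = kMR²(a/R) gives f = kMa.
These give a = g sinθ/(1+k) and the required friction f = kMg sinθ/(1+k).
The normal force is N = Mg cosθ, so μ_min = f/N = k tanθ/(1+k).
μ_min = 1 × tan26.5° / 2 ≈ 0.249.

μ_min ≈ 0.249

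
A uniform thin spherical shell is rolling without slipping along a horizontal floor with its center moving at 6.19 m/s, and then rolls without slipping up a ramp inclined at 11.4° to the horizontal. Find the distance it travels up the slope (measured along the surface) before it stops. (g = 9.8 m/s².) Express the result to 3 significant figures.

For this body I = (2/3)MR², i.e. k = I/(MR²) = 2/3.
The rolling condition ω = v/R makes the rotational term ½I(v/R)² = ½kMv², so KE_total = ½(1+k)Mv² = (5/6)Mv².
Setting this equal to Mgh gives the vertical rise h = (1+k)v₀²/(2g) = 1.667×6.19²/(2×9.8) = 3.258 m.
The distance along the slope is d = h/sinθ = 3.258/sin11.4° ≈ 16.5 m.

d ≈ 16.5 m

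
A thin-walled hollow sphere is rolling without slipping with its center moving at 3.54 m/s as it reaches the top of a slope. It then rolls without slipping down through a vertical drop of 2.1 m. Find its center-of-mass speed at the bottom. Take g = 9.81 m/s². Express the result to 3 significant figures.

For this body I = (2/3)MR², i.e. k = I/(MR²) = 2/3.
Since it rolls without slipping, ω = v/R and KE = ½Mv² + ½Iω² = ½(1+k)Mv² = (5/6)Mv².
Energy conservation: (5/6)Mv₀² + Mgh = (5/6)Mv², so v² = v₀² + 2gh/(1+k).
v = √(3.54² + 2×9.81×2.1/1.667) = √37.25 ≈ 6.10 m/s.

v ≈ 6.10 m/s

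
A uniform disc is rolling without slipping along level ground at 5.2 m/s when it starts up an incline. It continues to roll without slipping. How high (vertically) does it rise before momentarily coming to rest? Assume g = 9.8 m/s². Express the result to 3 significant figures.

The moment of inertia is (1/2)MR², giving k ≡ I/(MR²) = 0.5.
Rolling without slipping gives ω = v/R, so the total kinetic energy is ½Mv² + ½Iω² = ½(1+k)Mv² = (3/4)Mv².
All of this converts to potential energy at the highest point: (3/4)Mv₀² = Mgh.
Thus h = (1+k)v₀²/(2g) = 1.5 × 5.2² / (2 × 9.8) ≈ 2.07 m.

h ≈ 2.07 m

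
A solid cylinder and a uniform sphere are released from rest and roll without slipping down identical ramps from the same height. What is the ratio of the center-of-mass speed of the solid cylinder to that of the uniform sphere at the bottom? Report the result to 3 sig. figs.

v_ratio ≈ 0.966

Each satisfies Mgh = ½(1+k)Mv² with k = I/(MR²), so v ∝ 1/√(1+k).
For the solid cylinder k = 0.5; for the uniform sphere k = 0.4.
v₁/v₂ = √((1+k₂)/(1+k₁)) = √(1.4/1.5) ≈ 0.966.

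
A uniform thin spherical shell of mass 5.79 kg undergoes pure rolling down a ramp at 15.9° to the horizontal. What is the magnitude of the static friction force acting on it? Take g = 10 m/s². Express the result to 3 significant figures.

The moment of inertia is (2/3)MR², giving k ≡ I/(MR²) = 2/3.
Along the incline Mg sinθ − f = Ma, and torque about the center fR = Iα = kMR²(a/R) gives f = kMa.
Combining, a = g sinθ/(1+k) and f = kMa = kMg sinθ/(1+k).
f = (2/3) × 5.79 × 10 × sin15.9° / 1.667 ≈ 6.34 N.

f ≈ 6.34 N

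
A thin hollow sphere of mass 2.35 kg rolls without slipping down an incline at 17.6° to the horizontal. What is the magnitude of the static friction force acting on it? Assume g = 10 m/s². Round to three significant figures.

Here I = (2/3)MR², so the shape factor k = I/(MR²) = 2/3.
Along the incline Mg sinθ − f = Ma, and torque about the center fR = Iα = kMR²(a/R) gives f = kMa.
Combining, a = g sinθ/(1+k) and f = kMa = kMg sinθ/(1+k).
f = (2/3) × 2.35 × 10 × sin17.6° / 1.667 ≈ 2.84 N.

f ≈ 2.84 N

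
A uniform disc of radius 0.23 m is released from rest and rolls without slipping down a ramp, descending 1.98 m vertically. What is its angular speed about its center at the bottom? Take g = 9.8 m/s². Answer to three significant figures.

ω ≈ 22.1 rad/s

For this body I = (1/2)MR², i.e. k = I/(MR²) = 0.5.
Pure rolling means v = ωR; then KE = ½Mv² + ½I(v/R)² = ½(1+k)Mv² = (3/4)Mv².
Energy conservation Mgh = ½(1+k)Mv² gives v = √(2gh/(1+k)) = √(2 × 9.8 × 1.98 / 1.5) = 5.086 m/s.
Then ω = v/R = 5.086 / 0.23 ≈ 22.1 rad/s.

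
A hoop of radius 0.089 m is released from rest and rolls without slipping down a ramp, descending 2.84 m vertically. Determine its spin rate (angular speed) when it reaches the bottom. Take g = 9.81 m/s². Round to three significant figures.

For this body I = MR², i.e. k = I/(MR²) = 1.
Since it rolls without slipping, ω = v/R and KE = ½Mv² + ½Iω² = ½(1+k)Mv² = Mv².
Energy conservation Mgh = ½(1+k)Mv² gives v = √(2gh/(1+k)) = √(2 × 9.81 × 2.84 / 2) = 5.278 m/s.
Then ω = v/R = 5.278 / 0.089 ≈ 59.3 rad/s.

ω ≈ 59.3 rad/s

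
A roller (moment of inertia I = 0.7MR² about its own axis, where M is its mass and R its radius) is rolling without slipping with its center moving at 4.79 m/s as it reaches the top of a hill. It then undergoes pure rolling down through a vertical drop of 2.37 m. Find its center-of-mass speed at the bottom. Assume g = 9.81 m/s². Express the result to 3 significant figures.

v ≈ 7.09 m/s

For this body I = 0.7MR², i.e. k = I/(MR²) = 0.7.
Rolling without slipping gives ω = v/R, so the total kinetic energy is ½Mv² + ½Iω² = ½(1+k)Mv² = (17/20)Mv².
Conserving energy between top and bottom: (17/20)Mv² = (17/20)Mv₀² + Mgh, hence v² = v₀² + 2gh/(1+k).
v = √(4.79² + 2×9.81×2.37/1.7) = √50.3 ≈ 7.09 m/s.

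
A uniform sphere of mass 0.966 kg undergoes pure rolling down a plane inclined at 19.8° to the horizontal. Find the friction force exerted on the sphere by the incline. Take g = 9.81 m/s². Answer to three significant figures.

Here I = (2/5)MR², so the shape factor k = I/(MR²) = 0.4.
Newton's second law down the slope: Mg sinθ − f = Ma. The torque equation fR = Iα (with α = a/R) gives f = kMa.
Combining, a = g sinθ/(1+k) and f = kMa = kMg sinθ/(1+k).
f = 0.4 × 0.966 × 9.81 × sin19.8° / 1.4 ≈ 0.917 N.

f ≈ 0.917 N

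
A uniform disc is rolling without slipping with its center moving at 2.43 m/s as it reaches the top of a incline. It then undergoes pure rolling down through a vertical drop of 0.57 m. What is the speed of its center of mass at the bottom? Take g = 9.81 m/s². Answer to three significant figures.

v ≈ 3.66 m/s

For this body I = (1/2)MR², i.e. k = I/(MR²) = 0.5.
Since it rolls without slipping, ω = v/R and KE = ½Mv² + ½Iω² = ½(1+k)Mv² = (3/4)Mv².
Energy conservation: (3/4)Mv₀² + Mgh = (3/4)Mv², so v² = v₀² + 2gh/(1+k).
v = √(2.43² + 2×9.81×0.57/1.5) = √13.36 ≈ 3.66 m/s.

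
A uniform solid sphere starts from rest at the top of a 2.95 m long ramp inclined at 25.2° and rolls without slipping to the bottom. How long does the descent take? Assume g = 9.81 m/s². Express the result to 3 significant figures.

t ≈ 1.41 s

For this body I = (2/5)MR², i.e. k = I/(MR²) = 0.4.
Translational: Mg sinθ − f = Ma. Rotational about the CM: fR = Iα = kMRa, so f = kMa.
Hence a = g sinθ/(1+k) = 9.81×sin25.2°/1.4 = 2.983 m/s².
Starting from rest, L = ½at², so t = √(2L/a) = √(2×2.95/2.983) ≈ 1.41 s.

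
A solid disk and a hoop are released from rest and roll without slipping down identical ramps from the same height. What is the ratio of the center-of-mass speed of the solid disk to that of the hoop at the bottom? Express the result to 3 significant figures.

Each satisfies Mgh = ½(1+k)Mv² with k = I/(MR²), so v ∝ 1/√(1+k).
For the solid disk k = 0.5; for the hoop k = 1.
v₁/v₂ = √((1+k₂)/(1+k₁)) = √(2/1.5) ≈ 1.15.

v_ratio ≈ 1.15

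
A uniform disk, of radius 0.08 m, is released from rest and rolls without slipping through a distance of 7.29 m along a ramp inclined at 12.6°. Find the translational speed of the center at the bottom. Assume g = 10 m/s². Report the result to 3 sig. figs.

v ≈ 4.60 m/s

Here I = (1/2)MR², so the shape factor k = I/(MR²) = 0.5.
Rolling without slipping gives ω = v/R, so the total kinetic energy is ½Mv² + ½Iω² = ½(1+k)Mv² = (3/4)Mv².
The vertical drop is h = L sinθ = 7.29 × sin12.6° = 1.59 m.
Setting Mgh = (3/4)Mv² gives v = √(2gh/(1+k)) = √(2·10·1.59/1.5) ≈ 4.60 m/s.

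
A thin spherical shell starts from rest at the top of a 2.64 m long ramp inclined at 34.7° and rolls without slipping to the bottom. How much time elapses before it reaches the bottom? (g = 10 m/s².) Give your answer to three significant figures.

t ≈ 1.24 s

For this body I = (2/3)MR², i.e. k = I/(MR²) = 2/3.
Along the incline Mg sinθ − f = Ma, and torque about the center fR = Iα = kMR²(a/R) gives f = kMa.
Hence a = g sinθ/(1+k) = 10×sin34.7°/1.667 = 3.416 m/s².
Starting from rest, L = ½at², so t = √(2L/a) = √(2×2.64/3.416) ≈ 1.24 s.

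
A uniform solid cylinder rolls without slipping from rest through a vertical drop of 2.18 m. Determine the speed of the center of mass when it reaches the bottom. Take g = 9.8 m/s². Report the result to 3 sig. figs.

Here I = (1/2)MR², so the shape factor k = I/(MR²) = 0.5.
Pure rolling means v = ωR; then KE = ½Mv² + ½I(v/R)² = ½(1+k)Mv² = (3/4)Mv².
Setting Mgh = (3/4)Mv² gives v = √(2gh/(1+k)) = √(2·9.8·2.18/1.5) ≈ 5.34 m/s.

v ≈ 5.34 m/s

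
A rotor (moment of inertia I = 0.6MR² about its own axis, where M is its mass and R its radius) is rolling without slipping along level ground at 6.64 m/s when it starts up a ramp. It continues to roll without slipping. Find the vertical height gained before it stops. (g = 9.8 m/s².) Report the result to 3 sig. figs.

For this body I = 0.6MR², i.e. k = I/(MR²) = 0.6.
The rolling condition ω = v/R makes the rotational term ½I(v/R)² = ½kMv², so KE_total = ½(1+k)Mv² = (4/5)Mv².
All of this converts to potential energy at the highest point: (4/5)Mv₀² = Mgh.
Thus h = (1+k)v₀²/(2g) = 1.6 × 6.64² / (2 × 9.8) ≈ 3.60 m.

h ≈ 3.60 m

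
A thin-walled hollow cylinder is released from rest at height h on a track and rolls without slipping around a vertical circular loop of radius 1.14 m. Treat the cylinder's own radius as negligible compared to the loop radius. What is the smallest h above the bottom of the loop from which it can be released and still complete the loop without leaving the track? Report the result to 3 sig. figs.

h_min ≈ 3.42 m

Here I = MR², so the shape factor k = I/(MR²) = 1.
At the top, contact is just lost when gravity alone supplies the centripetal force: Mg = Mv_top²/r, i.e. v_top² = gr.
With ω = v/R, the kinetic energy at speed v is ½(1+k)Mv² = Mv².
Energy conservation from release (height h) to the top (height 2r): Mgh = Mg(2r) + M·gr.
Thus h_min = 2r + (1+k)r/2 = r(2 + 2/2) = 1.14 × 3 ≈ 3.42 m.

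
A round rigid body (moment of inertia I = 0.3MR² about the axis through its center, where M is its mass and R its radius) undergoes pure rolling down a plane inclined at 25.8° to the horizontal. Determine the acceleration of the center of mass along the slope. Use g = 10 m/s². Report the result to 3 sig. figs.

The moment of inertia is 0.3MR², giving k ≡ I/(MR²) = 0.3.
Along the incline Mg sinθ − f = Ma, and torque about the center fR = Iα = kMR²(a/R) gives f = kMa.
Eliminating f: Mg sinθ = (1+k)Ma, so a = g sinθ/(1+k) = 10 × sin25.8° / 1.3 ≈ 3.35 m/s².

a ≈ 3.35 m/s²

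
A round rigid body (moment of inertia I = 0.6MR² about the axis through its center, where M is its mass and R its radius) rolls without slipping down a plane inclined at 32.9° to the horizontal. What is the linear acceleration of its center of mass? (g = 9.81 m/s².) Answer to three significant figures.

Here I = 0.6MR², so the shape factor k = I/(MR²) = 0.6.
Along the incline Mg sinθ − f = Ma, and torque about the center fR = Iα = kMR²(a/R) gives f = kMa.
Eliminating f: Mg sinθ = (1+k)Ma, so a = g sinθ/(1+k) = 9.81 × sin32.9° / 1.6 ≈ 3.33 m/s².

a ≈ 3.33 m/s²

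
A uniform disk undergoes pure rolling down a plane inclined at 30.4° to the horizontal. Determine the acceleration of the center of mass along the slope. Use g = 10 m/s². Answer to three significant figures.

Here I = (1/2)MR², so the shape factor k = I/(MR²) = 0.5.
Translational: Mg sinθ − f = Ma. Rotational about the CM: fR = Iα = kMRa, so f = kMa.
Eliminating f: Mg sinθ = (1+k)Ma, so a = g sinθ/(1+k) = 10 × sin30.4° / 1.5 ≈ 3.37 m/s².

a ≈ 3.37 m/s²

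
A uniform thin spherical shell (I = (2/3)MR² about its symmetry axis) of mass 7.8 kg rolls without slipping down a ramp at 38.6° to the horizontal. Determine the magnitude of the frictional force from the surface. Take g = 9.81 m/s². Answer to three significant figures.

For this body I = (2/3)MR², i.e. k = I/(MR²) = 2/3.
Along the incline Mg sinθ − f = Ma, and torque about the center fR = Iα = kMR²(a/R) gives f = kMa.
Combining, a = g sinθ/(1+k) and f = kMa = kMg sinθ/(1+k).
f = (2/3) × 7.8 × 9.81 × sin38.6° / 1.667 ≈ 19.1 N.

f ≈ 19.1 N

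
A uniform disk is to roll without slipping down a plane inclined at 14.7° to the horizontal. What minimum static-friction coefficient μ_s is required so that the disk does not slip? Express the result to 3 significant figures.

μ_min ≈ 0.0874

For this body I = (1/2)MR², i.e. k = I/(MR²) = 0.5.
Translational: Mg sinθ − f = Ma. Rotational about the CM: fR = Iα = kMRa, so f = kMa.
These give a = g sinθ/(1+k) and the required friction f = kMg sinθ/(1+k).
With N = Mg cosθ, the no-slip condition f ≤ μN gives μ_min = f/N = k tanθ/(1+k).
μ_min = 0.5 × tan14.7° / 1.5 ≈ 0.0874.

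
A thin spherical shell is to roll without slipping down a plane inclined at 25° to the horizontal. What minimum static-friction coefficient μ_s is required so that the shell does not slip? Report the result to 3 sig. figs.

For this body I = (2/3)MR², i.e. k = I/(MR²) = 2/3.
Translational: Mg sinθ − f = Ma. Rotational about the CM: fR = Iα = kMRa, so f = kMa.
These give a = g sinθ/(1+k) and the required friction f = kMg sinθ/(1+k).
With N = Mg cosθ, the no-slip condition f ≤ μN gives μ_min = f/N = k tanθ/(1+k).
μ_min = (2/3) × tan25° / 1.667 ≈ 0.187.

μ_min ≈ 0.187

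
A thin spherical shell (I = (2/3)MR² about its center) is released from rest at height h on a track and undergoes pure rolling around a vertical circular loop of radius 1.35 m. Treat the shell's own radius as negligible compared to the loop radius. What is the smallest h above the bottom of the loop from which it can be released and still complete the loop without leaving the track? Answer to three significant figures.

h_min ≈ 3.83 m

With I = (2/3)MR², the ratio k = I/(MR²) is 2/3.
At the top, contact is just lost when gravity alone supplies the centripetal force: Mg = Mv_top²/r, i.e. v_top² = gr.
With ω = v/R, the kinetic energy at speed v is ½(1+k)Mv² = (5/6)Mv².
Energy conservation from release (height h) to the top (height 2r): Mgh = Mg(2r) + (5/6)M·gr.
Thus h_min = 2r + (1+k)r/2 = r(2 + 1.667/2) = 1.35 × 2.833 ≈ 3.83 m.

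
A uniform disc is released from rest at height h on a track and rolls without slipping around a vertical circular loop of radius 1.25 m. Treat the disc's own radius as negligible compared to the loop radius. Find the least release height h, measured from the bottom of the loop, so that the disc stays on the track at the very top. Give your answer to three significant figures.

h_min ≈ 3.44 m

For this body I = (1/2)MR², i.e. k = I/(MR²) = 0.5.
At the top of the loop, the minimum-contact condition is Mg = Mv_top²/r, so v_top² = gr.
With ω = v/R, the kinetic energy at speed v is ½(1+k)Mv² = (3/4)Mv².
Energy conservation from release (height h) to the top (height 2r): Mgh = Mg(2r) + (3/4)M·gr.
Thus h_min = 2r + (1+k)r/2 = r(2 + 1.5/2) = 1.25 × 2.75 ≈ 3.44 m.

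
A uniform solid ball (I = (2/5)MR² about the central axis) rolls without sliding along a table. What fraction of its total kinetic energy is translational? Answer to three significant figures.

fraction ≈ 0.714

Here I = (2/5)MR², so the shape factor k = I/(MR²) = 0.4.
Since ω = v/R, the translational part is ½Mv² and the rotational part is ½I(v/R)² = ½kMv²; the total is ½(1+k)Mv².
The translational fraction is therefore 1/(1+k) = 1/1.4 ≈ 0.714.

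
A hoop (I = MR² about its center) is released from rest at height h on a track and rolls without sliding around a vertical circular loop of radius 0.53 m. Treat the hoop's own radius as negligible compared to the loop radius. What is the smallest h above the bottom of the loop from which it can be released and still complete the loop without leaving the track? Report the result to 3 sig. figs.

h_min ≈ 1.59 m

With I = MR², the ratio k = I/(MR²) is 1.
At the top of the loop, the minimum-contact condition is Mg = Mv_top²/r, so v_top² = gr.
With ω = v/R, the kinetic energy at speed v is ½(1+k)Mv² = Mv².
Energy conservation from release (height h) to the top (height 2r): Mgh = Mg(2r) + M·gr.
Thus h_min = 2r + (1+k)r/2 = r(2 + 2/2) = 0.53 × 3 ≈ 1.59 m.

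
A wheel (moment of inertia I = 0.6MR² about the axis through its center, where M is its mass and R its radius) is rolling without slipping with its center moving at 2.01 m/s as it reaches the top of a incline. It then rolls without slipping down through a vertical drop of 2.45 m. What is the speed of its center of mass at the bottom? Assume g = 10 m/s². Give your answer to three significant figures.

The moment of inertia is 0.6MR², giving k ≡ I/(MR²) = 0.6.
The rolling condition ω = v/R makes the rotational term ½I(v/R)² = ½kMv², so KE_total = ½(1+k)Mv² = (4/5)Mv².
Energy conservation: (4/5)Mv₀² + Mgh = (4/5)Mv², so v² = v₀² + 2gh/(1+k).
v = √(2.01² + 2×10×2.45/1.6) = √34.67 ≈ 5.89 m/s.

v ≈ 5.89 m/s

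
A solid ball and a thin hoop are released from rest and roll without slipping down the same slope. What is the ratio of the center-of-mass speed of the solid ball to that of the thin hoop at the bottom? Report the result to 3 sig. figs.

Each satisfies Mgh = ½(1+k)Mv² with k = I/(MR²), so v ∝ 1/√(1+k).
For the solid ball k = 0.4; for the thin hoop k = 1.
v₁/v₂ = √((1+k₂)/(1+k₁)) = √(2/1.4) ≈ 1.20.

v_ratio ≈ 1.20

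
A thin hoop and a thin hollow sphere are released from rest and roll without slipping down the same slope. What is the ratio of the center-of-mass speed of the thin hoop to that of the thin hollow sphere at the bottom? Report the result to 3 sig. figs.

Each satisfies Mgh = ½(1+k)Mv² with k = I/(MR²), so v ∝ 1/√(1+k).
For the thin hoop k = 1; for the thin hollow sphere k = 2/3.
v₁/v₂ = √((1+k₂)/(1+k₁)) = √(1.667/2) ≈ 0.913.

v_ratio ≈ 0.913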